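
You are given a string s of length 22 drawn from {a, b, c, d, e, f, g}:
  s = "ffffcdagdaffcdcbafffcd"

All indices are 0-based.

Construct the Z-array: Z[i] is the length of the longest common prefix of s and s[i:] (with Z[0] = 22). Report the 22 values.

Z[0]=22
i=1: outside box; Z[1]=3 scan→box=[1,4)
i=2: min(r-i=2, Z[1]=3)=2; Z[2]=2
i=3: min(r-i=1, Z[2]=2)=1; Z[3]=1
i=4: outside box; Z[4]=0
i=5: outside box; Z[5]=0
i=6: outside box; Z[6]=0
i=7: outside box; Z[7]=0
i=8: outside box; Z[8]=0
i=9: outside box; Z[9]=0
i=10: outside box; Z[10]=2 scan→box=[10,12)
i=11: min(r-i=1, Z[1]=3)=1; Z[11]=1
i=12: outside box; Z[12]=0
i=13: outside box; Z[13]=0
i=14: outside box; Z[14]=0
i=15: outside box; Z[15]=0
i=16: outside box; Z[16]=0
i=17: outside box; Z[17]=3 scan→box=[17,20)
i=18: min(r-i=2, Z[1]=3)=2; Z[18]=2
i=19: min(r-i=1, Z[2]=2)=1; Z[19]=1
i=20: outside box; Z[20]=0
i=21: outside box; Z[21]=0

[22, 3, 2, 1, 0, 0, 0, 0, 0, 0, 2, 1, 0, 0, 0, 0, 0, 3, 2, 1, 0, 0]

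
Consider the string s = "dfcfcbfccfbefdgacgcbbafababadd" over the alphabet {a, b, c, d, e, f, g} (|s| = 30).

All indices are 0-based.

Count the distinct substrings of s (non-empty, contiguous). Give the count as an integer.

rank→(start, suffix):
  0 → (23, 'ababadd')
  1 → (25, 'abadd')
  2 → (15, 'acgcbbafababadd')
  3 → (27, 'add')
  4 → (21, 'afababadd')
  5 → (24, 'babadd')
  6 → (26, 'badd')
  7 → (20, 'bafababadd')
  8 → (19, 'bbafababadd')
  9 → (10, 'befdgacgcbbafababadd')
  10 → (5, 'bfccfbefdgacgcbbafababadd')
  11 → (18, 'cbbafababadd')
  12 → (4, 'cbfccfbefdgacgcbbafababadd')
  13 → (7, 'ccfbefdgacgcbbafababadd')
  14 → (8, 'cfbefdgacgcbbafababadd')
  15 → (2, 'cfcbfccfbefdgacgcbbafababadd')
  16 → (16, 'cgcbbafababadd')
  17 → (29, 'd')
  18 → (28, 'dd')
  19 → (0, 'dfcfcbfccfbefdgacgcbbafababadd')
  20 → (13, 'dgacgcbbafababadd')
  21 → (11, 'efdgacgcbbafababadd')
  22 → (22, 'fababadd')
  23 → (9, 'fbefdgacgcbbafababadd')
  24 → (3, 'fcbfccfbefdgacgcbbafababadd')
  25 → (6, 'fccfbefdgacgcbbafababadd')
  26 → (1, 'fcfcbfccfbefdgacgcbbafababadd')
  27 → (12, 'fdgacgcbbafababadd')
  28 → (14, 'gacgcbbafababadd')
  29 → (17, 'gcbbafababadd')

SA = [23, 25, 15, 27, 21, 24, 26, 20, 19, 10, 5, 18, 4, 7, 8, 2, 16, 29, 28, 0, 13, 11, 22, 9, 3, 6, 1, 12, 14, 17]
rank  pair      lcp
   1  s[23:],s[25:]  3  'aba'
   2  s[25:],s[15:]  1  'a'
   3  s[15:],s[27:]  1  'a'
   4  s[27:],s[21:]  1  'a'
   5  s[21:],s[24:]  0  ''
   6  s[24:],s[26:]  2  'ba'
   7  s[26:],s[20:]  2  'ba'
   8  s[20:],s[19:]  1  'b'
   9  s[19:],s[10:]  1  'b'
  10  s[10:],s[5:]  1  'b'
  11  s[5:],s[18:]  0  ''
  12  s[18:],s[4:]  2  'cb'
  13  s[4:],s[7:]  1  'c'
  14  s[7:],s[8:]  1  'c'
  15  s[8:],s[2:]  2  'cf'
  16  s[2:],s[16:]  1  'c'
  17  s[16:],s[29:]  0  ''
  18  s[29:],s[28:]  1  'd'
  19  s[28:],s[0:]  1  'd'
  20  s[0:],s[13:]  1  'd'
  21  s[13:],s[11:]  0  ''
  22  s[11:],s[22:]  0  ''
  23  s[22:],s[9:]  1  'f'
  24  s[9:],s[3:]  1  'f'
  25  s[3:],s[6:]  2  'fc'
  26  s[6:],s[1:]  2  'fc'
  27  s[1:],s[12:]  1  'f'
  28  s[12:],s[14:]  0  ''
  29  s[14:],s[17:]  1  'g'

n(n+1)/2 = 30·31/2 = 465
Σ LCP = 0 + 3 + 1 + 1 + 1 + 0 + 2 + 2 + 1 + 1 + 1 + 0 + 2 + 1 + 1 + 2 + 1 + 0 + 1 + 1 + 1 + 0 + 0 + 1 + 1 + 2 + 2 + 1 + 0 + 1 = 31
distinct = 465 − 31 = 434

434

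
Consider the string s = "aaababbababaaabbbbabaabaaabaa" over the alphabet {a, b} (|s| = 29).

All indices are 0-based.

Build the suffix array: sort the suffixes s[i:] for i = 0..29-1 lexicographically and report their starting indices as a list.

[28, 27, 23, 0, 11, 24, 20, 1, 12, 25, 21, 9, 18, 7, 2, 4, 13, 26, 22, 10, 19, 8, 17, 6, 3, 16, 5, 15, 14]

rank→(start, suffix):
  0 → (28, 'a')
  1 → (27, 'aa')
  2 → (23, 'aaabaa')
  3 → (0, 'aaababbababaaabbbbabaabaaabaa')
  4 → (11, 'aaabbbbabaabaaabaa')
  5 → (24, 'aabaa')
  6 → (20, 'aabaaabaa')
  7 → (1, 'aababbababaaabbbbabaabaaabaa')
  8 → (12, 'aabbbbabaabaaabaa')
  9 → (25, 'abaa')
  10 → (21, 'abaaabaa')
  11 → (9, 'abaaabbbbabaabaaabaa')
  12 → (18, 'abaabaaabaa')
  13 → (7, 'ababaaabbbbabaabaaabaa')
  14 → (2, 'ababbababaaabbbbabaabaaabaa')
  15 → (4, 'abbababaaabbbbabaabaaabaa')
  16 → (13, 'abbbbabaabaaabaa')
  17 → (26, 'baa')
  18 → (22, 'baaabaa')
  19 → (10, 'baaabbbbabaabaaabaa')
  20 → (19, 'baabaaabaa')
  21 → (8, 'babaaabbbbabaabaaabaa')
  22 → (17, 'babaabaaabaa')
  23 → (6, 'bababaaabbbbabaabaaabaa')
  24 → (3, 'babbababaaabbbbabaabaaabaa')
  25 → (16, 'bbabaabaaabaa')
  26 → (5, 'bbababaaabbbbabaabaaabaa')
  27 → (15, 'bbbabaabaaabaa')
  28 → (14, 'bbbbabaabaaabaa')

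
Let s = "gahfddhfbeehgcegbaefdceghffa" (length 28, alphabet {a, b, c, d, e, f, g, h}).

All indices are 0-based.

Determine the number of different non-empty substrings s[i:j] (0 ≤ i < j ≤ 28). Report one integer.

380

sorted suffixes:
  #0 SA[0]=27  'a'
  #1 SA[1]=17  'aefdceghffa'
  #2 SA[2]=1  'ahfddhfbeehgcegbaefdceghffa'
  #3 SA[3]=16  'baefdceghffa'
  #4 SA[4]=8  'beehgcegbaefdceghffa'
  #5 SA[5]=13  'cegbaefdceghffa'
  #6 SA[6]=21  'ceghffa'
  #7 SA[7]=20  'dceghffa'
  #8 SA[8]=4  'ddhfbeehgcegbaefdceghffa'
  #9 SA[9]=5  'dhfbeehgcegbaefdceghffa'
  #10 SA[10]=9  'eehgcegbaefdceghffa'
  #11 SA[11]=18  'efdceghffa'
  #12 SA[12]=14  'egbaefdceghffa'
  #13 SA[13]=22  'eghffa'
  #14 SA[14]=10  'ehgcegbaefdceghffa'
  #15 SA[15]=26  'fa'
  #16 SA[16]=7  'fbeehgcegbaefdceghffa'
  #17 SA[17]=19  'fdceghffa'
  #18 SA[18]=3  'fddhfbeehgcegbaefdceghffa'
  #19 SA[19]=25  'ffa'
  #20 SA[20]=0  'gahfddhfbeehgcegbaefdceghffa'
  #21 SA[21]=15  'gbaefdceghffa'
  #22 SA[22]=12  'gcegbaefdceghffa'
  #23 SA[23]=23  'ghffa'
  #24 SA[24]=6  'hfbeehgcegbaefdceghffa'
  #25 SA[25]=2  'hfddhfbeehgcegbaefdceghffa'
  #26 SA[26]=24  'hffa'
  #27 SA[27]=11  'hgcegbaefdceghffa'

SA = [27, 17, 1, 16, 8, 13, 21, 20, 4, 5, 9, 18, 14, 22, 10, 26, 7, 19, 3, 25, 0, 15, 12, 23, 6, 2, 24, 11]
rank  pair      lcp
   1  s[27:],s[17:]  1  'a'
   2  s[17:],s[1:]  1  'a'
   3  s[1:],s[16:]  0  ''
   4  s[16:],s[8:]  1  'b'
   5  s[8:],s[13:]  0  ''
   6  s[13:],s[21:]  3  'ceg'
   7  s[21:],s[20:]  0  ''
   8  s[20:],s[4:]  1  'd'
   9  s[4:],s[5:]  1  'd'
  10  s[5:],s[9:]  0  ''
  11  s[9:],s[18:]  1  'e'
  12  s[18:],s[14:]  1  'e'
  13  s[14:],s[22:]  2  'eg'
  14  s[22:],s[10:]  1  'e'
  15  s[10:],s[26:]  0  ''
  16  s[26:],s[7:]  1  'f'
  17  s[7:],s[19:]  1  'f'
  18  s[19:],s[3:]  2  'fd'
  19  s[3:],s[25:]  1  'f'
  20  s[25:],s[0:]  0  ''
  21  s[0:],s[15:]  1  'g'
  22  s[15:],s[12:]  1  'g'
  23  s[12:],s[23:]  1  'g'
  24  s[23:],s[6:]  0  ''
  25  s[6:],s[2:]  2  'hf'
  26  s[2:],s[24:]  2  'hf'
  27  s[24:],s[11:]  1  'h'

n(n+1)/2 = 28·29/2 = 406
Σ LCP = 0 + 1 + 1 + 0 + 1 + 0 + 3 + 0 + 1 + 1 + 0 + 1 + 1 + 2 + 1 + 0 + 1 + 1 + 2 + 1 + 0 + 1 + 1 + 1 + 0 + 2 + 2 + 1 = 26
distinct = 406 − 26 = 380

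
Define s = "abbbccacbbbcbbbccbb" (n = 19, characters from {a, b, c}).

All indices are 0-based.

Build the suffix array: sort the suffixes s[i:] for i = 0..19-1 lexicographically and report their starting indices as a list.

[0, 6, 18, 17, 8, 1, 12, 9, 2, 13, 10, 3, 14, 5, 16, 7, 11, 4, 15]

sorted suffixes:
  #0 SA[0]=0  'abbbccacbbbcbbbccbb'
  #1 SA[1]=6  'acbbbcbbbccbb'
  #2 SA[2]=18  'b'
  #3 SA[3]=17  'bb'
  #4 SA[4]=8  'bbbcbbbccbb'
  #5 SA[5]=1  'bbbccacbbbcbbbccbb'
  #6 SA[6]=12  'bbbccbb'
  #7 SA[7]=9  'bbcbbbccbb'
  #8 SA[8]=2  'bbccacbbbcbbbccbb'
  #9 SA[9]=13  'bbccbb'
  #10 SA[10]=10  'bcbbbccbb'
  #11 SA[11]=3  'bccacbbbcbbbccbb'
  #12 SA[12]=14  'bccbb'
  #13 SA[13]=5  'cacbbbcbbbccbb'
  #14 SA[14]=16  'cbb'
  #15 SA[15]=7  'cbbbcbbbccbb'
  #16 SA[16]=11  'cbbbccbb'
  #17 SA[17]=4  'ccacbbbcbbbccbb'
  #18 SA[18]=15  'ccbb'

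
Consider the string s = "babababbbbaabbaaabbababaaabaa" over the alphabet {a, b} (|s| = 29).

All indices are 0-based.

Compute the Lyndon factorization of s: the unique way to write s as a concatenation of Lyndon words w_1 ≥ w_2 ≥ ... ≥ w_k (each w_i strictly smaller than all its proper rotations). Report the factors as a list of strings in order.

["b", "abababbbb", "aabb", "aaabbabab", "aaab", "a", "a"]

emit factor 1: 'b' (i=0, period=1)
emit factor 2: 'abababbbb' (i=1, period=9)
emit factor 3: 'aabb' (i=10, period=4)
emit factor 4: 'aaabbabab' (i=14, period=9)
emit factor 5: 'aaab' (i=23, period=4)
emit factor 6: 'a' (i=27, period=1)
emit factor 7: 'a' (i=28, period=1)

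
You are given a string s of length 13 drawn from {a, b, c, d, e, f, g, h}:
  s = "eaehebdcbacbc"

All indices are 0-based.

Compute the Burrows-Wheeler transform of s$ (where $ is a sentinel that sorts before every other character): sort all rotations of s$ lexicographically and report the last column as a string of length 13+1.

cbeccebdab$hae

rank  rotation        last
    0  $eaehebdcbacbc  c
    1  acbc$eaehebdcb  b
    2  aehebdcbacbc$e  e
    3  bacbc$eaehebdc  c
    4  bc$eaehebdcbac  c
    5  bdcbacbc$eaehe  e
    6  c$eaehebdcbacb  b
    7  cbacbc$eaehebd  d
    8  cbc$eaehebdcba  a
    9  dcbacbc$eaeheb  b
   10  eaehebdcbacbc$  $
   11  ebdcbacbc$eaeh  h
   12  ehebdcbacbc$ea  a
   13  hebdcbacbc$eae  e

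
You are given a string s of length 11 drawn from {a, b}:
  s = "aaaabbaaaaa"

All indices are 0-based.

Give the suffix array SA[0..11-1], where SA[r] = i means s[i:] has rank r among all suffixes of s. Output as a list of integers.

rank→(start, suffix):
  0 → (10, 'a')
  1 → (9, 'aa')
  2 → (8, 'aaa')
  3 → (7, 'aaaa')
  4 → (6, 'aaaaa')
  5 → (0, 'aaaabbaaaaa')
  6 → (1, 'aaabbaaaaa')
  7 → (2, 'aabbaaaaa')
  8 → (3, 'abbaaaaa')
  9 → (5, 'baaaaa')
  10 → (4, 'bbaaaaa')

[10, 9, 8, 7, 6, 0, 1, 2, 3, 5, 4]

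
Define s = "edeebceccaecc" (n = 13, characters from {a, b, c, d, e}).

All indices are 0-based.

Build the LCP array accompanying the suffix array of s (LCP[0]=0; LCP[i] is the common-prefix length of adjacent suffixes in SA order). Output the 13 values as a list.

rank→(start, suffix):
  0 → (9, 'aecc')
  1 → (4, 'bceccaecc')
  2 → (12, 'c')
  3 → (8, 'caecc')
  4 → (11, 'cc')
  5 → (7, 'ccaecc')
  6 → (5, 'ceccaecc')
  7 → (1, 'deebceccaecc')
  8 → (3, 'ebceccaecc')
  9 → (10, 'ecc')
  10 → (6, 'eccaecc')
  11 → (0, 'edeebceccaecc')
  12 → (2, 'eebceccaecc')

SA = [9, 4, 12, 8, 11, 7, 5, 1, 3, 10, 6, 0, 2]
rank  pair      lcp
   1  s[9:],s[4:]  0  ''
   2  s[4:],s[12:]  0  ''
   3  s[12:],s[8:]  1  'c'
   4  s[8:],s[11:]  1  'c'
   5  s[11:],s[7:]  2  'cc'
   6  s[7:],s[5:]  1  'c'
   7  s[5:],s[1:]  0  ''
   8  s[1:],s[3:]  0  ''
   9  s[3:],s[10:]  1  'e'
  10  s[10:],s[6:]  3  'ecc'
  11  s[6:],s[0:]  1  'e'
  12  s[0:],s[2:]  1  'e'

[0, 0, 0, 1, 1, 2, 1, 0, 0, 1, 3, 1, 1]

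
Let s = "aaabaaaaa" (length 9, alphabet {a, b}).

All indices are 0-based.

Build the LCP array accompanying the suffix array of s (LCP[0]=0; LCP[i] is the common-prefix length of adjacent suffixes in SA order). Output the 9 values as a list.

[0, 1, 2, 3, 4, 3, 2, 1, 0]

rank→(start, suffix):
  0 → (8, 'a')
  1 → (7, 'aa')
  2 → (6, 'aaa')
  3 → (5, 'aaaa')
  4 → (4, 'aaaaa')
  5 → (0, 'aaabaaaaa')
  6 → (1, 'aabaaaaa')
  7 → (2, 'abaaaaa')
  8 → (3, 'baaaaa')

SA = [8, 7, 6, 5, 4, 0, 1, 2, 3]
i: (SA[i-1],SA[i]) lcp shared
  1: (8,7) 1 'a'
  2: (7,6) 2 'aa'
  3: (6,5) 3 'aaa'
  4: (5,4) 4 'aaaa'
  5: (4,0) 3 'aaa'
  6: (0,1) 2 'aa'
  7: (1,2) 1 'a'
  8: (2,3) 0 ''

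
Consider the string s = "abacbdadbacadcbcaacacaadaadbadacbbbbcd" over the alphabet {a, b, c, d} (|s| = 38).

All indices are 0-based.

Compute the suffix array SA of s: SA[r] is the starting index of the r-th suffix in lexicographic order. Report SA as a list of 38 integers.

rank→(start, suffix):
  0 → (16, 'aacacaadaadbadacbbbbcd')
  1 → (21, 'aadaadbadacbbbbcd')
  2 → (24, 'aadbadacbbbbcd')
  3 → (0, 'abacbdadbacadcbcaacacaadaadbadacbbbbcd')
  4 → (19, 'acaadaadbadacbbbbcd')
  5 → (17, 'acacaadaadbadacbbbbcd')
  6 → (9, 'acadcbcaacacaadaadbadacbbbbcd')
  7 → (30, 'acbbbbcd')
  8 → (2, 'acbdadbacadcbcaacacaadaadbadacbbbbcd')
  9 → (22, 'adaadbadacbbbbcd')
  10 → (28, 'adacbbbbcd')
  11 → (6, 'adbacadcbcaacacaadaadbadacbbbbcd')
  12 → (25, 'adbadacbbbbcd')
  13 → (11, 'adcbcaacacaadaadbadacbbbbcd')
  14 → (8, 'bacadcbcaacacaadaadbadacbbbbcd')
  15 → (1, 'bacbdadbacadcbcaacacaadaadbadacbbbbcd')
  16 → (27, 'badacbbbbcd')
  17 → (32, 'bbbbcd')
  18 → (33, 'bbbcd')
  19 → (34, 'bbcd')
  20 → (14, 'bcaacacaadaadbadacbbbbcd')
  21 → (35, 'bcd')
  22 → (4, 'bdadbacadcbcaacacaadaadbadacbbbbcd')
  23 → (15, 'caacacaadaadbadacbbbbcd')
  24 → (20, 'caadaadbadacbbbbcd')
  25 → (18, 'cacaadaadbadacbbbbcd')
  26 → (10, 'cadcbcaacacaadaadbadacbbbbcd')
  27 → (31, 'cbbbbcd')
  28 → (13, 'cbcaacacaadaadbadacbbbbcd')
  29 → (3, 'cbdadbacadcbcaacacaadaadbadacbbbbcd')
  30 → (36, 'cd')
  31 → (37, 'd')
  32 → (23, 'daadbadacbbbbcd')
  33 → (29, 'dacbbbbcd')
  34 → (5, 'dadbacadcbcaacacaadaadbadacbbbbcd')
  35 → (7, 'dbacadcbcaacacaadaadbadacbbbbcd')
  36 → (26, 'dbadacbbbbcd')
  37 → (12, 'dcbcaacacaadaadbadacbbbbcd')

[16, 21, 24, 0, 19, 17, 9, 30, 2, 22, 28, 6, 25, 11, 8, 1, 27, 32, 33, 34, 14, 35, 4, 15, 20, 18, 10, 31, 13, 3, 36, 37, 23, 29, 5, 7, 26, 12]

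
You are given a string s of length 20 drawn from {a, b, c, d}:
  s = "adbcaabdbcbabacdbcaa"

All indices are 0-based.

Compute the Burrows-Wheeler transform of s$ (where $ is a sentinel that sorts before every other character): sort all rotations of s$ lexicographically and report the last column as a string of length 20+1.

rank  rotation               last
    0  $adbcaabdbcbabacdbcaa  a
    1  a$adbcaabdbcbabacdbca  a
    2  aa$adbcaabdbcbabacdbc  c
    3  aabdbcbabacdbcaa$adbc  c
    4  abacdbcaa$adbcaabdbcb  b
    5  abdbcbabacdbcaa$adbca  a
    6  acdbcaa$adbcaabdbcbab  b
    7  adbcaabdbcbabacdbcaa$  $
    8  babacdbcaa$adbcaabdbc  c
    9  bacdbcaa$adbcaabdbcba  a
   10  bcaa$adbcaabdbcbabacd  d
   11  bcaabdbcbabacdbcaa$ad  d
   12  bcbabacdbcaa$adbcaabd  d
   13  bdbcbabacdbcaa$adbcaa  a
   14  caa$adbcaabdbcbabacdb  b
   15  caabdbcbabacdbcaa$adb  b
   16  cbabacdbcaa$adbcaabdb  b
   17  cdbcaa$adbcaabdbcbaba  a
   18  dbcaa$adbcaabdbcbabac  c
   19  dbcaabdbcbabacdbcaa$a  a
   20  dbcbabacdbcaa$adbcaab  b

aaccbab$cadddabbbacab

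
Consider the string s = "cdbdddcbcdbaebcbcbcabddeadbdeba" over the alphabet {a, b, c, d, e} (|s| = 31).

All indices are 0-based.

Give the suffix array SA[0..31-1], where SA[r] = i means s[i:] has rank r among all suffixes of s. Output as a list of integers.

rank | idx | suffix
   0 |  30 | a
   1 |  19 | abddeadbdeba
   2 |  24 | adbdeba
   3 |  11 | aebcbcbcabddeadbdeba
   4 |  29 | ba
   5 |  10 | baebcbcbcabddeadbdeba
   6 |  17 | bcabddeadbdeba
   7 |  15 | bcbcabddeadbdeba
   8 |  13 | bcbcbcabddeadbdeba
   9 |   7 | bcdbaebcbcbcabddeadbdeba
  10 |   2 | bdddcbcdbaebcbcbcabddeadbdeba
  11 |  20 | bddeadbdeba
  12 |  26 | bdeba
  13 |  18 | cabddeadbdeba
  14 |  16 | cbcabddeadbdeba
  15 |  14 | cbcbcabddeadbdeba
  16 |   6 | cbcdbaebcbcbcabddeadbdeba
  17 |   8 | cdbaebcbcbcabddeadbdeba
  18 |   0 | cdbdddcbcdbaebcbcbcabddeadbdeba
  19 |   9 | dbaebcbcbcabddeadbdeba
  20 |   1 | dbdddcbcdbaebcbcbcabddeadbdeba
  21 |  25 | dbdeba
  22 |   5 | dcbcdbaebcbcbcabddeadbdeba
  23 |   4 | ddcbcdbaebcbcbcabddeadbdeba
  24 |   3 | dddcbcdbaebcbcbcabddeadbdeba
  25 |  21 | ddeadbdeba
  26 |  22 | deadbdeba
  27 |  27 | deba
  28 |  23 | eadbdeba
  29 |  28 | eba
  30 |  12 | ebcbcbcabddeadbdeba

[30, 19, 24, 11, 29, 10, 17, 15, 13, 7, 2, 20, 26, 18, 16, 14, 6, 8, 0, 9, 1, 25, 5, 4, 3, 21, 22, 27, 23, 28, 12]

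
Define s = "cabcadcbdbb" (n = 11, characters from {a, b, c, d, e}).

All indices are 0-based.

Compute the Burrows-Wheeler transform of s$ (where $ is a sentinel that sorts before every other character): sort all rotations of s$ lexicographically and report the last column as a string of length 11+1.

rank  rotation      last
    0  $cabcadcbdbb  b
    1  abcadcbdbb$c  c
    2  adcbdbb$cabc  c
    3  b$cabcadcbdb  b
    4  bb$cabcadcbd  d
    5  bcadcbdbb$ca  a
    6  bdbb$cabcadc  c
    7  cabcadcbdbb$  $
    8  cadcbdbb$cab  b
    9  cbdbb$cabcad  d
   10  dbb$cabcadcb  b
   11  dcbdbb$cabca  a

bccbdac$bdba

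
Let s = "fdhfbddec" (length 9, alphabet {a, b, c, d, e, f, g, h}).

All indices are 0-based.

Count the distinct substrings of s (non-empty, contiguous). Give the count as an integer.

rank | idx | suffix
   0 |   4 | bddec
   1 |   8 | c
   2 |   5 | ddec
   3 |   6 | dec
   4 |   1 | dhfbddec
   5 |   7 | ec
   6 |   3 | fbddec
   7 |   0 | fdhfbddec
   8 |   2 | hfbddec

SA = [4, 8, 5, 6, 1, 7, 3, 0, 2]
[i] adj suffixes → lcp
  [1] 4/8 → 0 ('')
  [2] 8/5 → 0 ('')
  [3] 5/6 → 1 ('d')
  [4] 6/1 → 1 ('d')
  [5] 1/7 → 0 ('')
  [6] 7/3 → 0 ('')
  [7] 3/0 → 1 ('f')
  [8] 0/2 → 0 ('')

n(n+1)/2 = 9·10/2 = 45
Σ LCP = 0 + 0 + 0 + 1 + 1 + 0 + 0 + 1 + 0 = 3
distinct = 45 − 3 = 42

42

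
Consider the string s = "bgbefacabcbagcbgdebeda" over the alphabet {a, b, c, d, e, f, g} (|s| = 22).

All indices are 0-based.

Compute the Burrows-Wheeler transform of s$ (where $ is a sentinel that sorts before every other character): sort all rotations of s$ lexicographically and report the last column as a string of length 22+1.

adcfbcaeg$cabgegdbbebab

rank  rotation                 last
    0  $bgbefacabcbagcbgdebeda  a
    1  a$bgbefacabcbagcbgdebed  d
    2  abcbagcbgdebeda$bgbefac  c
    3  acabcbagcbgdebeda$bgbef  f
    4  agcbgdebeda$bgbefacabcb  b
    5  bagcbgdebeda$bgbefacabc  c
    6  bcbagcbgdebeda$bgbefaca  a
    7  beda$bgbefacabcbagcbgde  e
    8  befacabcbagcbgdebeda$bg  g
    9  bgbefacabcbagcbgdebeda$  $
   10  bgdebeda$bgbefacabcbagc  c
   11  cabcbagcbgdebeda$bgbefa  a
   12  cbagcbgdebeda$bgbefacab  b
   13  cbgdebeda$bgbefacabcbag  g
   14  da$bgbefacabcbagcbgdebe  e
   15  debeda$bgbefacabcbagcbg  g
   16  ebeda$bgbefacabcbagcbgd  d
   17  eda$bgbefacabcbagcbgdeb  b
   18  efacabcbagcbgdebeda$bgb  b
   19  facabcbagcbgdebeda$bgbe  e
   20  gbefacabcbagcbgdebeda$b  b
   21  gcbgdebeda$bgbefacabcba  a
   22  gdebeda$bgbefacabcbagcb  b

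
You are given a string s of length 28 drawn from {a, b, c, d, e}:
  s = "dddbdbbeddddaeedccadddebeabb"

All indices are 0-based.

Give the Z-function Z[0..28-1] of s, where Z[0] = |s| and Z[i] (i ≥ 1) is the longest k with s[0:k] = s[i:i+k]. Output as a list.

Z[0]=28
i=1: outside box; Z[1]=2 grow→box=[1,3)
i=2: min(r-i=1, Z[1]=2)=1; Z[2]=1
i=3: outside box; Z[3]=0
i=4: outside box; Z[4]=1 grow→box=[4,5)
i=5: outside box; Z[5]=0
i=6: outside box; Z[6]=0
i=7: outside box; Z[7]=0
i=8: outside box; Z[8]=3 grow→box=[8,11)
i=9: min(r-i=2, Z[1]=2)=2; Z[9]=3 grow→box=[9,12)
i=10: min(r-i=2, Z[1]=2)=2; Z[10]=2
i=11: min(r-i=1, Z[2]=1)=1; Z[11]=1
i=12: outside box; Z[12]=0
i=13: outside box; Z[13]=0
i=14: outside box; Z[14]=0
i=15: outside box; Z[15]=1 grow→box=[15,16)
i=16: outside box; Z[16]=0
i=17: outside box; Z[17]=0
i=18: outside box; Z[18]=0
i=19: outside box; Z[19]=3 grow→box=[19,22)
i=20: min(r-i=2, Z[1]=2)=2; Z[20]=2
i=21: min(r-i=1, Z[2]=1)=1; Z[21]=1
i=22: outside box; Z[22]=0
i=23: outside box; Z[23]=0
i=24: outside box; Z[24]=0
i=25: outside box; Z[25]=0
i=26: outside box; Z[26]=0
i=27: outside box; Z[27]=0

[28, 2, 1, 0, 1, 0, 0, 0, 3, 3, 2, 1, 0, 0, 0, 1, 0, 0, 0, 3, 2, 1, 0, 0, 0, 0, 0, 0]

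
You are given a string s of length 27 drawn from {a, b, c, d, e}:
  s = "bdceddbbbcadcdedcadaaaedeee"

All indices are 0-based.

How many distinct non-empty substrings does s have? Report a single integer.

345

rank | idx | suffix
   0 |  19 | aaaedeee
   1 |  20 | aaedeee
   2 |  17 | adaaaedeee
   3 |  10 | adcdedcadaaaedeee
   4 |  21 | aedeee
   5 |   6 | bbbcadcdedcadaaaedeee
   6 |   7 | bbcadcdedcadaaaedeee
   7 |   8 | bcadcdedcadaaaedeee
   8 |   0 | bdceddbbbcadcdedcadaaaedeee
   9 |  16 | cadaaaedeee
  10 |   9 | cadcdedcadaaaedeee
  11 |  12 | cdedcadaaaedeee
  12 |   2 | ceddbbbcadcdedcadaaaedeee
  13 |  18 | daaaedeee
  14 |   5 | dbbbcadcdedcadaaaedeee
  15 |  15 | dcadaaaedeee
  16 |  11 | dcdedcadaaaedeee
  17 |   1 | dceddbbbcadcdedcadaaaedeee
  18 |   4 | ddbbbcadcdedcadaaaedeee
  19 |  13 | dedcadaaaedeee
  20 |  23 | deee
  21 |  26 | e
  22 |  14 | edcadaaaedeee
  23 |   3 | eddbbbcadcdedcadaaaedeee
  24 |  22 | edeee
  25 |  25 | ee
  26 |  24 | eee

SA = [19, 20, 17, 10, 21, 6, 7, 8, 0, 16, 9, 12, 2, 18, 5, 15, 11, 1, 4, 13, 23, 26, 14, 3, 22, 25, 24]
rank  pair      lcp
   1  s[19:],s[20:]  2  'aa'
   2  s[20:],s[17:]  1  'a'
   3  s[17:],s[10:]  2  'ad'
   4  s[10:],s[21:]  1  'a'
   5  s[21:],s[6:]  0  ''
   6  s[6:],s[7:]  2  'bb'
   7  s[7:],s[8:]  1  'b'
   8  s[8:],s[0:]  1  'b'
   9  s[0:],s[16:]  0  ''
  10  s[16:],s[9:]  3  'cad'
  11  s[9:],s[12:]  1  'c'
  12  s[12:],s[2:]  1  'c'
  13  s[2:],s[18:]  0  ''
  14  s[18:],s[5:]  1  'd'
  15  s[5:],s[15:]  1  'd'
  16  s[15:],s[11:]  2  'dc'
  17  s[11:],s[1:]  2  'dc'
  18  s[1:],s[4:]  1  'd'
  19  s[4:],s[13:]  1  'd'
  20  s[13:],s[23:]  2  'de'
  21  s[23:],s[26:]  0  ''
  22  s[26:],s[14:]  1  'e'
  23  s[14:],s[3:]  2  'ed'
  24  s[3:],s[22:]  2  'ed'
  25  s[22:],s[25:]  1  'e'
  26  s[25:],s[24:]  2  'ee'

n(n+1)/2 = 27·28/2 = 378
Σ LCP = 0 + 2 + 1 + 2 + 1 + 0 + 2 + 1 + 1 + 0 + 3 + 1 + 1 + 0 + 1 + 1 + 2 + 2 + 1 + 1 + 2 + 0 + 1 + 2 + 2 + 1 + 2 = 33
distinct = 378 − 33 = 345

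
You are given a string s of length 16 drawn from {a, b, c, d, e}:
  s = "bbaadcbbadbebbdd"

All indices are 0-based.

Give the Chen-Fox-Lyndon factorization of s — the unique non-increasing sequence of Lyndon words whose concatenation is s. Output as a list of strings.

["b", "b", "aadcbbadbebbdd"]

emit factor 1: 'b' (i=0, period=1)
emit factor 2: 'b' (i=1, period=1)
emit factor 3: 'aadcbbadbebbdd' (i=2, period=14)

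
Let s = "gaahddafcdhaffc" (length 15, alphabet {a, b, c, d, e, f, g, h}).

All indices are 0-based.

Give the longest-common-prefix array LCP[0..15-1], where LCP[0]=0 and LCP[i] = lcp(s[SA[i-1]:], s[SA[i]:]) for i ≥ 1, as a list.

sorted suffixes:
  #0 SA[0]=1  'aahddafcdhaffc'
  #1 SA[1]=6  'afcdhaffc'
  #2 SA[2]=11  'affc'
  #3 SA[3]=2  'ahddafcdhaffc'
  #4 SA[4]=14  'c'
  #5 SA[5]=8  'cdhaffc'
  #6 SA[6]=5  'dafcdhaffc'
  #7 SA[7]=4  'ddafcdhaffc'
  #8 SA[8]=9  'dhaffc'
  #9 SA[9]=13  'fc'
  #10 SA[10]=7  'fcdhaffc'
  #11 SA[11]=12  'ffc'
  #12 SA[12]=0  'gaahddafcdhaffc'
  #13 SA[13]=10  'haffc'
  #14 SA[14]=3  'hddafcdhaffc'

SA = [1, 6, 11, 2, 14, 8, 5, 4, 9, 13, 7, 12, 0, 10, 3]
rank  pair      lcp
   1  s[1:],s[6:]  1  'a'
   2  s[6:],s[11:]  2  'af'
   3  s[11:],s[2:]  1  'a'
   4  s[2:],s[14:]  0  ''
   5  s[14:],s[8:]  1  'c'
   6  s[8:],s[5:]  0  ''
   7  s[5:],s[4:]  1  'd'
   8  s[4:],s[9:]  1  'd'
   9  s[9:],s[13:]  0  ''
  10  s[13:],s[7:]  2  'fc'
  11  s[7:],s[12:]  1  'f'
  12  s[12:],s[0:]  0  ''
  13  s[0:],s[10:]  0  ''
  14  s[10:],s[3:]  1  'h'

[0, 1, 2, 1, 0, 1, 0, 1, 1, 0, 2, 1, 0, 0, 1]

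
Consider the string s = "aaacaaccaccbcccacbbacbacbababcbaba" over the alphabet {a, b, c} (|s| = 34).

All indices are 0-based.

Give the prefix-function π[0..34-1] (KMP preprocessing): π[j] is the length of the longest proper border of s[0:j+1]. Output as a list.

π[0] = 0
j=1 s[j]='a': π[1]=1 (border 'a')
j=2 s[j]='a': π[2]=2 (border 'aa')
j=3 s[j]='c': k: 2→1→0; π[3]=0 (border '')
j=4 s[j]='a': π[4]=1 (border 'a')
j=5 s[j]='a': π[5]=2 (border 'aa')
j=6 s[j]='c': k: 2→1→0; π[6]=0 (border '')
j=7 s[j]='c': π[7]=0 (border '')
j=8 s[j]='a': π[8]=1 (border 'a')
j=9 s[j]='c': k: 1→0; π[9]=0 (border '')
j=10 s[j]='c': π[10]=0 (border '')
j=11 s[j]='b': π[11]=0 (border '')
j=12 s[j]='c': π[12]=0 (border '')
j=13 s[j]='c': π[13]=0 (border '')
j=14 s[j]='c': π[14]=0 (border '')
j=15 s[j]='a': π[15]=1 (border 'a')
j=16 s[j]='c': k: 1→0; π[16]=0 (border '')
j=17 s[j]='b': π[17]=0 (border '')
j=18 s[j]='b': π[18]=0 (border '')
j=19 s[j]='a': π[19]=1 (border 'a')
j=20 s[j]='c': k: 1→0; π[20]=0 (border '')
j=21 s[j]='b': π[21]=0 (border '')
j=22 s[j]='a': π[22]=1 (border 'a')
j=23 s[j]='c': k: 1→0; π[23]=0 (border '')
j=24 s[j]='b': π[24]=0 (border '')
j=25 s[j]='a': π[25]=1 (border 'a')
j=26 s[j]='b': k: 1→0; π[26]=0 (border '')
j=27 s[j]='a': π[27]=1 (border 'a')
j=28 s[j]='b': k: 1→0; π[28]=0 (border '')
j=29 s[j]='c': π[29]=0 (border '')
j=30 s[j]='b': π[30]=0 (border '')
j=31 s[j]='a': π[31]=1 (border 'a')
j=32 s[j]='b': k: 1→0; π[32]=0 (border '')
j=33 s[j]='a': π[33]=1 (border 'a')

[0, 1, 2, 0, 1, 2, 0, 0, 1, 0, 0, 0, 0, 0, 0, 1, 0, 0, 0, 1, 0, 0, 1, 0, 0, 1, 0, 1, 0, 0, 0, 1, 0, 1]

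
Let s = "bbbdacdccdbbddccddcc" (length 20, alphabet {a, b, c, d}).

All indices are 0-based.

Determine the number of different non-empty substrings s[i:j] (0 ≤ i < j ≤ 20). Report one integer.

sorted suffixes:
  #0 SA[0]=4  'acdccdbbddccddcc'
  #1 SA[1]=0  'bbbdacdccdbbddccddcc'
  #2 SA[2]=1  'bbdacdccdbbddccddcc'
  #3 SA[3]=10  'bbddccddcc'
  #4 SA[4]=2  'bdacdccdbbddccddcc'
  #5 SA[5]=11  'bddccddcc'
  #6 SA[6]=19  'c'
  #7 SA[7]=18  'cc'
  #8 SA[8]=7  'ccdbbddccddcc'
  #9 SA[9]=14  'ccddcc'
  #10 SA[10]=8  'cdbbddccddcc'
  #11 SA[11]=5  'cdccdbbddccddcc'
  #12 SA[12]=15  'cddcc'
  #13 SA[13]=3  'dacdccdbbddccddcc'
  #14 SA[14]=9  'dbbddccddcc'
  #15 SA[15]=17  'dcc'
  #16 SA[16]=6  'dccdbbddccddcc'
  #17 SA[17]=13  'dccddcc'
  #18 SA[18]=16  'ddcc'
  #19 SA[19]=12  'ddccddcc'

SA = [4, 0, 1, 10, 2, 11, 19, 18, 7, 14, 8, 5, 15, 3, 9, 17, 6, 13, 16, 12]
i: (SA[i-1],SA[i]) lcp shared
  1: (4,0) 0 ''
  2: (0,1) 2 'bb'
  3: (1,10) 3 'bbd'
  4: (10,2) 1 'b'
  5: (2,11) 2 'bd'
  6: (11,19) 0 ''
  7: (19,18) 1 'c'
  8: (18,7) 2 'cc'
  9: (7,14) 3 'ccd'
  10: (14,8) 1 'c'
  11: (8,5) 2 'cd'
  12: (5,15) 2 'cd'
  13: (15,3) 0 ''
  14: (3,9) 1 'd'
  15: (9,17) 1 'd'
  16: (17,6) 3 'dcc'
  17: (6,13) 4 'dccd'
  18: (13,16) 1 'd'
  19: (16,12) 4 'ddcc'

n(n+1)/2 = 20·21/2 = 210
Σ LCP = 0 + 0 + 2 + 3 + 1 + 2 + 0 + 1 + 2 + 3 + 1 + 2 + 2 + 0 + 1 + 1 + 3 + 4 + 1 + 4 = 33
distinct = 210 − 33 = 177

177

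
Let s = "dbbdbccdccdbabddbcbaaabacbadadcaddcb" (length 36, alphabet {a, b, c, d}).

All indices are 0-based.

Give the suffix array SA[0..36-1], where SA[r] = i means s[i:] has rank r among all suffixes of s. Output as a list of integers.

sorted suffixes:
  #0 SA[0]=19  'aaabacbadadcaddcb'
  #1 SA[1]=20  'aabacbadadcaddcb'
  #2 SA[2]=21  'abacbadadcaddcb'
  #3 SA[3]=12  'abddbcbaaabacbadadcaddcb'
  #4 SA[4]=23  'acbadadcaddcb'
  #5 SA[5]=26  'adadcaddcb'
  #6 SA[6]=28  'adcaddcb'
  #7 SA[7]=31  'addcb'
  #8 SA[8]=35  'b'
  #9 SA[9]=18  'baaabacbadadcaddcb'
  #10 SA[10]=11  'babddbcbaaabacbadadcaddcb'
  #11 SA[11]=22  'bacbadadcaddcb'
  #12 SA[12]=25  'badadcaddcb'
  #13 SA[13]=1  'bbdbccdccdbabddbcbaaabacbadadcaddcb'
  #14 SA[14]=16  'bcbaaabacbadadcaddcb'
  #15 SA[15]=4  'bccdccdbabddbcbaaabacbadadcaddcb'
  #16 SA[16]=2  'bdbccdccdbabddbcbaaabacbadadcaddcb'
  #17 SA[17]=13  'bddbcbaaabacbadadcaddcb'
  #18 SA[18]=30  'caddcb'
  #19 SA[19]=34  'cb'
  #20 SA[20]=17  'cbaaabacbadadcaddcb'
  #21 SA[21]=24  'cbadadcaddcb'
  #22 SA[22]=8  'ccdbabddbcbaaabacbadadcaddcb'
  #23 SA[23]=5  'ccdccdbabddbcbaaabacbadadcaddcb'
  #24 SA[24]=9  'cdbabddbcbaaabacbadadcaddcb'
  #25 SA[25]=6  'cdccdbabddbcbaaabacbadadcaddcb'
  #26 SA[26]=27  'dadcaddcb'
  #27 SA[27]=10  'dbabddbcbaaabacbadadcaddcb'
  #28 SA[28]=0  'dbbdbccdccdbabddbcbaaabacbadadcaddcb'
  #29 SA[29]=15  'dbcbaaabacbadadcaddcb'
  #30 SA[30]=3  'dbccdccdbabddbcbaaabacbadadcaddcb'
  #31 SA[31]=29  'dcaddcb'
  #32 SA[32]=33  'dcb'
  #33 SA[33]=7  'dccdbabddbcbaaabacbadadcaddcb'
  #34 SA[34]=14  'ddbcbaaabacbadadcaddcb'
  #35 SA[35]=32  'ddcb'

[19, 20, 21, 12, 23, 26, 28, 31, 35, 18, 11, 22, 25, 1, 16, 4, 2, 13, 30, 34, 17, 24, 8, 5, 9, 6, 27, 10, 0, 15, 3, 29, 33, 7, 14, 32]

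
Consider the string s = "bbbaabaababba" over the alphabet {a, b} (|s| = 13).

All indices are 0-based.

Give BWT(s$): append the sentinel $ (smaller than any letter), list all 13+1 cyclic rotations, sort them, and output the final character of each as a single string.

abbbaabbbaaab$

rank  rotation        last
    0  $bbbaabaababba  a
    1  a$bbbaabaababb  b
    2  aabaababba$bbb  b
    3  aababba$bbbaab  b
    4  abaababba$bbba  a
    5  ababba$bbbaaba  a
    6  abba$bbbaabaab  b
    7  ba$bbbaabaabab  b
    8  baabaababba$bb  b
    9  baababba$bbbaa  a
   10  babba$bbbaabaa  a
   11  bba$bbbaabaaba  a
   12  bbaabaababba$b  b
   13  bbbaabaababba$  $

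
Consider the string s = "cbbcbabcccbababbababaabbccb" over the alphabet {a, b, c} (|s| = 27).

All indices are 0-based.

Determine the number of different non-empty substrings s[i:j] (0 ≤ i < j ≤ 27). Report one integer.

319

rank→(start, suffix):
  0 → (20, 'aabbccb')
  1 → (18, 'abaabbccb')
  2 → (16, 'ababaabbccb')
  3 → (11, 'ababbababaabbccb')
  4 → (13, 'abbababaabbccb')
  5 → (21, 'abbccb')
  6 → (5, 'abcccbababbababaabbccb')
  7 → (26, 'b')
  8 → (19, 'baabbccb')
  9 → (17, 'babaabbccb')
  10 → (15, 'bababaabbccb')
  11 → (10, 'bababbababaabbccb')
  12 → (12, 'babbababaabbccb')
  13 → (4, 'babcccbababbababaabbccb')
  14 → (14, 'bbababaabbccb')
  15 → (1, 'bbcbabcccbababbababaabbccb')
  16 → (22, 'bbccb')
  17 → (2, 'bcbabcccbababbababaabbccb')
  18 → (23, 'bccb')
  19 → (6, 'bcccbababbababaabbccb')
  20 → (25, 'cb')
  21 → (9, 'cbababbababaabbccb')
  22 → (3, 'cbabcccbababbababaabbccb')
  23 → (0, 'cbbcbabcccbababbababaabbccb')
  24 → (24, 'ccb')
  25 → (8, 'ccbababbababaabbccb')
  26 → (7, 'cccbababbababaabbccb')

SA = [20, 18, 16, 11, 13, 21, 5, 26, 19, 17, 15, 10, 12, 4, 14, 1, 22, 2, 23, 6, 25, 9, 3, 0, 24, 8, 7]
i: (SA[i-1],SA[i]) lcp shared
  1: (20,18) 1 'a'
  2: (18,16) 3 'aba'
  3: (16,11) 4 'abab'
  4: (11,13) 2 'ab'
  5: (13,21) 3 'abb'
  6: (21,5) 2 'ab'
  7: (5,26) 0 ''
  8: (26,19) 1 'b'
  9: (19,17) 2 'ba'
  10: (17,15) 4 'baba'
  11: (15,10) 5 'babab'
  12: (10,12) 3 'bab'
  13: (12,4) 3 'bab'
  14: (4,14) 1 'b'
  15: (14,1) 2 'bb'
  16: (1,22) 3 'bbc'
  17: (22,2) 1 'b'
  18: (2,23) 2 'bc'
  19: (23,6) 3 'bcc'
  20: (6,25) 0 ''
  21: (25,9) 2 'cb'
  22: (9,3) 4 'cbab'
  23: (3,0) 2 'cb'
  24: (0,24) 1 'c'
  25: (24,8) 3 'ccb'
  26: (8,7) 2 'cc'

n(n+1)/2 = 27·28/2 = 378
Σ LCP = 0 + 1 + 3 + 4 + 2 + 3 + 2 + 0 + 1 + 2 + 4 + 5 + 3 + 3 + 1 + 2 + 3 + 1 + 2 + 3 + 0 + 2 + 4 + 2 + 1 + 3 + 2 = 59
distinct = 378 − 59 = 319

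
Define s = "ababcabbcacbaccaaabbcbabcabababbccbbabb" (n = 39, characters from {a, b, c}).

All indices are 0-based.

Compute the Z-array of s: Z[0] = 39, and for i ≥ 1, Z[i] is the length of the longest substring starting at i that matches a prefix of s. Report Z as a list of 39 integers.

[39, 0, 2, 0, 0, 2, 0, 0, 0, 1, 0, 0, 1, 0, 0, 1, 1, 2, 0, 0, 0, 0, 2, 0, 0, 4, 0, 4, 0, 2, 0, 0, 0, 0, 0, 0, 2, 0, 0]

Z[0]=39
i=1: i≥r, start 0; Z[1]=0
i=2: i≥r, start 0; Z[2]=2 grow→box=[2,4)
i=3: min(r-i=1, Z[1]=0)=0; Z[3]=0
i=4: i≥r, start 0; Z[4]=0
i=5: i≥r, start 0; Z[5]=2 grow→box=[5,7)
i=6: min(r-i=1, Z[1]=0)=0; Z[6]=0
i=7: i≥r, start 0; Z[7]=0
i=8: i≥r, start 0; Z[8]=0
i=9: i≥r, start 0; Z[9]=1 grow→box=[9,10)
i=10: i≥r, start 0; Z[10]=0
i=11: i≥r, start 0; Z[11]=0
i=12: i≥r, start 0; Z[12]=1 grow→box=[12,13)
i=13: i≥r, start 0; Z[13]=0
i=14: i≥r, start 0; Z[14]=0
i=15: i≥r, start 0; Z[15]=1 grow→box=[15,16)
i=16: i≥r, start 0; Z[16]=1 grow→box=[16,17)
i=17: i≥r, start 0; Z[17]=2 grow→box=[17,19)
i=18: min(r-i=1, Z[1]=0)=0; Z[18]=0
i=19: i≥r, start 0; Z[19]=0
i=20: i≥r, start 0; Z[20]=0
i=21: i≥r, start 0; Z[21]=0
i=22: i≥r, start 0; Z[22]=2 grow→box=[22,24)
i=23: min(r-i=1, Z[1]=0)=0; Z[23]=0
i=24: i≥r, start 0; Z[24]=0
i=25: i≥r, start 0; Z[25]=4 grow→box=[25,29)
i=26: min(r-i=3, Z[1]=0)=0; Z[26]=0
i=27: min(r-i=2, Z[2]=2)=2; Z[27]=4 grow→box=[27,31)
i=28: min(r-i=3, Z[1]=0)=0; Z[28]=0
i=29: min(r-i=2, Z[2]=2)=2; Z[29]=2
i=30: min(r-i=1, Z[3]=0)=0; Z[30]=0
i=31: i≥r, start 0; Z[31]=0
i=32: i≥r, start 0; Z[32]=0
i=33: i≥r, start 0; Z[33]=0
i=34: i≥r, start 0; Z[34]=0
i=35: i≥r, start 0; Z[35]=0
i=36: i≥r, start 0; Z[36]=2 grow→box=[36,38)
i=37: min(r-i=1, Z[1]=0)=0; Z[37]=0
i=38: i≥r, start 0; Z[38]=0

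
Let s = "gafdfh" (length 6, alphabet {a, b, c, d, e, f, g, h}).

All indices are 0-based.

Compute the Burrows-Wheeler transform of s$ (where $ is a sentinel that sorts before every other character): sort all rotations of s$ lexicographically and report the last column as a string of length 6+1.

hgfad$f

rank  rotation last
    0  $gafdfh  h
    1  afdfh$g  g
    2  dfh$gaf  f
    3  fdfh$ga  a
    4  fh$gafd  d
    5  gafdfh$  $
    6  h$gafdf  f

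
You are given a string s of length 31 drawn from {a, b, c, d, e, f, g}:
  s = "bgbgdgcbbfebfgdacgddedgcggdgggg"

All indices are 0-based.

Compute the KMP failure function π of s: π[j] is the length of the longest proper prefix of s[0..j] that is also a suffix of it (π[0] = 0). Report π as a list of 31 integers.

π[0] = 0
j=1 s[j]='g': π[1]=0 (border '')
j=2 s[j]='b': π[2]=1 (border 'b')
j=3 s[j]='g': π[3]=2 (border 'bg')
j=4 s[j]='d': k: 2→0; π[4]=0 (border '')
j=5 s[j]='g': π[5]=0 (border '')
j=6 s[j]='c': π[6]=0 (border '')
j=7 s[j]='b': π[7]=1 (border 'b')
j=8 s[j]='b': k: 1→0; π[8]=1 (border 'b')
j=9 s[j]='f': k: 1→0; π[9]=0 (border '')
j=10 s[j]='e': π[10]=0 (border '')
j=11 s[j]='b': π[11]=1 (border 'b')
j=12 s[j]='f': k: 1→0; π[12]=0 (border '')
j=13 s[j]='g': π[13]=0 (border '')
j=14 s[j]='d': π[14]=0 (border '')
j=15 s[j]='a': π[15]=0 (border '')
j=16 s[j]='c': π[16]=0 (border '')
j=17 s[j]='g': π[17]=0 (border '')
j=18 s[j]='d': π[18]=0 (border '')
j=19 s[j]='d': π[19]=0 (border '')
j=20 s[j]='e': π[20]=0 (border '')
j=21 s[j]='d': π[21]=0 (border '')
j=22 s[j]='g': π[22]=0 (border '')
j=23 s[j]='c': π[23]=0 (border '')
j=24 s[j]='g': π[24]=0 (border '')
j=25 s[j]='g': π[25]=0 (border '')
j=26 s[j]='d': π[26]=0 (border '')
j=27 s[j]='g': π[27]=0 (border '')
j=28 s[j]='g': π[28]=0 (border '')
j=29 s[j]='g': π[29]=0 (border '')
j=30 s[j]='g': π[30]=0 (border '')

[0, 0, 1, 2, 0, 0, 0, 1, 1, 0, 0, 1, 0, 0, 0, 0, 0, 0, 0, 0, 0, 0, 0, 0, 0, 0, 0, 0, 0, 0, 0]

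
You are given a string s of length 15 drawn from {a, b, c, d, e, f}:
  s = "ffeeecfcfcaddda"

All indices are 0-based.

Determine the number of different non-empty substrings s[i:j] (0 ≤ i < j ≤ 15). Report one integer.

105

rank→(start, suffix):
  0 → (14, 'a')
  1 → (10, 'addda')
  2 → (9, 'caddda')
  3 → (7, 'cfcaddda')
  4 → (5, 'cfcfcaddda')
  5 → (13, 'da')
  6 → (12, 'dda')
  7 → (11, 'ddda')
  8 → (4, 'ecfcfcaddda')
  9 → (3, 'eecfcfcaddda')
  10 → (2, 'eeecfcfcaddda')
  11 → (8, 'fcaddda')
  12 → (6, 'fcfcaddda')
  13 → (1, 'feeecfcfcaddda')
  14 → (0, 'ffeeecfcfcaddda')

SA = [14, 10, 9, 7, 5, 13, 12, 11, 4, 3, 2, 8, 6, 1, 0]
rank  pair      lcp
   1  s[14:],s[10:]  1  'a'
   2  s[10:],s[9:]  0  ''
   3  s[9:],s[7:]  1  'c'
   4  s[7:],s[5:]  3  'cfc'
   5  s[5:],s[13:]  0  ''
   6  s[13:],s[12:]  1  'd'
   7  s[12:],s[11:]  2  'dd'
   8  s[11:],s[4:]  0  ''
   9  s[4:],s[3:]  1  'e'
  10  s[3:],s[2:]  2  'ee'
  11  s[2:],s[8:]  0  ''
  12  s[8:],s[6:]  2  'fc'
  13  s[6:],s[1:]  1  'f'
  14  s[1:],s[0:]  1  'f'

n(n+1)/2 = 15·16/2 = 120
Σ LCP = 0 + 1 + 0 + 1 + 3 + 0 + 1 + 2 + 0 + 1 + 2 + 0 + 2 + 1 + 1 = 15
distinct = 120 − 15 = 105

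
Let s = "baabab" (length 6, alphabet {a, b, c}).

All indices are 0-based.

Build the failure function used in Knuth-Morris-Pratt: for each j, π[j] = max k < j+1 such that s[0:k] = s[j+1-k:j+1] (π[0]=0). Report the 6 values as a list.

[0, 0, 0, 1, 2, 1]

π[0] = 0
j=1 s[j]='a': π[1]=0 (border '')
j=2 s[j]='a': π[2]=0 (border '')
j=3 s[j]='b': π[3]=1 (border 'b')
j=4 s[j]='a': π[4]=2 (border 'ba')
j=5 s[j]='b': k: 2→0; π[5]=1 (border 'b')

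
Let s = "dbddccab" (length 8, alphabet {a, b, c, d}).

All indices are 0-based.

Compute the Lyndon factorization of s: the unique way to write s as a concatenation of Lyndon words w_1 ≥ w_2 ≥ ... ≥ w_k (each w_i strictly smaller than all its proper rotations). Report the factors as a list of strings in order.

["d", "bddcc", "ab"]

emit factor 1: 'd' (i=0, period=1)
emit factor 2: 'bddcc' (i=1, period=5)
emit factor 3: 'ab' (i=6, period=2)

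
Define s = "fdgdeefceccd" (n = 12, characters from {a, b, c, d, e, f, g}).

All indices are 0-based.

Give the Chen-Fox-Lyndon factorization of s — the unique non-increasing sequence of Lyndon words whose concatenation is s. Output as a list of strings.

emit factor 1: 'f' (i=0, period=1)
emit factor 2: 'dg' (i=1, period=2)
emit factor 3: 'deef' (i=3, period=4)
emit factor 4: 'ce' (i=7, period=2)
emit factor 5: 'ccd' (i=9, period=3)

["f", "dg", "deef", "ce", "ccd"]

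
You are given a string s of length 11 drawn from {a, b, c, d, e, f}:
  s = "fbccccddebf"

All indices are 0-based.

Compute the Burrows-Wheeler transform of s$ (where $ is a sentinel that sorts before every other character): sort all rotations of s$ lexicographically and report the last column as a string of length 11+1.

rank  rotation      last
    0  $fbccccddebf  f
    1  bccccddebf$f  f
    2  bf$fbccccdde  e
    3  ccccddebf$fb  b
    4  cccddebf$fbc  c
    5  ccddebf$fbcc  c
    6  cddebf$fbccc  c
    7  ddebf$fbcccc  c
    8  debf$fbccccd  d
    9  ebf$fbccccdd  d
   10  f$fbccccddeb  b
   11  fbccccddebf$  $

ffebccccddb$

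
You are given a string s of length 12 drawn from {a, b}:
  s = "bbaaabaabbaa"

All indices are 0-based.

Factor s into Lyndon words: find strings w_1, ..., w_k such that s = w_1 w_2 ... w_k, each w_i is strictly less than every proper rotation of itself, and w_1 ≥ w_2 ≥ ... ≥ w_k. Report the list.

["b", "b", "aaabaabb", "a", "a"]

emit factor 1: 'b' (i=0, period=1)
emit factor 2: 'b' (i=1, period=1)
emit factor 3: 'aaabaabb' (i=2, period=8)
emit factor 4: 'a' (i=10, period=1)
emit factor 5: 'a' (i=11, period=1)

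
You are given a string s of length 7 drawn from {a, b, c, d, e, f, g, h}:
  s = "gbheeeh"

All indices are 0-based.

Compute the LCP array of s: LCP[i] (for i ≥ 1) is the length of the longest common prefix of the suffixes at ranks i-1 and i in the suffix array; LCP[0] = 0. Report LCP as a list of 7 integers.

[0, 0, 2, 1, 0, 0, 1]

rank | idx | suffix
   0 |   1 | bheeeh
   1 |   3 | eeeh
   2 |   4 | eeh
   3 |   5 | eh
   4 |   0 | gbheeeh
   5 |   6 | h
   6 |   2 | heeeh

SA = [1, 3, 4, 5, 0, 6, 2]
[i] adj suffixes → lcp
  [1] 1/3 → 0 ('')
  [2] 3/4 → 2 ('ee')
  [3] 4/5 → 1 ('e')
  [4] 5/0 → 0 ('')
  [5] 0/6 → 0 ('')
  [6] 6/2 → 1 ('h')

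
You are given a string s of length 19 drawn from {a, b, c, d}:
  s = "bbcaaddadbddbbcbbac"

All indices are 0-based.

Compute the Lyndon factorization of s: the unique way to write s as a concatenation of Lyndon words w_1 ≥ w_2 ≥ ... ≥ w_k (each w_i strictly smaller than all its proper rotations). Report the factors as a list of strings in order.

emit factor 1: 'bbc' (i=0, period=3)
emit factor 2: 'aaddadbddbbcbbac' (i=3, period=16)

["bbc", "aaddadbddbbcbbac"]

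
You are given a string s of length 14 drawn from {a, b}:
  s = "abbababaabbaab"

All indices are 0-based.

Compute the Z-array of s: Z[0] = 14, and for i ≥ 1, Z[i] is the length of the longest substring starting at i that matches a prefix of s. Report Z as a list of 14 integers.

[14, 0, 0, 2, 0, 2, 0, 1, 4, 0, 0, 1, 2, 0]

Z[0]=14
i=1: fresh scan; Z[1]=0
i=2: fresh scan; Z[2]=0
i=3: fresh scan; Z[3]=2 grow→box=[3,5)
i=4: min(r-i=1, Z[1]=0)=0; Z[4]=0
i=5: fresh scan; Z[5]=2 grow→box=[5,7)
i=6: min(r-i=1, Z[1]=0)=0; Z[6]=0
i=7: fresh scan; Z[7]=1 grow→box=[7,8)
i=8: fresh scan; Z[8]=4 grow→box=[8,12)
i=9: min(r-i=3, Z[1]=0)=0; Z[9]=0
i=10: min(r-i=2, Z[2]=0)=0; Z[10]=0
i=11: min(r-i=1, Z[3]=2)=1; Z[11]=1
i=12: fresh scan; Z[12]=2 grow→box=[12,14)
i=13: min(r-i=1, Z[1]=0)=0; Z[13]=0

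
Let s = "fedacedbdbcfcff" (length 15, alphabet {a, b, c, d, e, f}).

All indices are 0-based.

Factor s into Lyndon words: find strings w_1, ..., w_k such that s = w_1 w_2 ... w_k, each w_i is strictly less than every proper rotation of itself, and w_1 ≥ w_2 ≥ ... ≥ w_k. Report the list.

["f", "e", "d", "acedbdbcfcff"]

emit factor 1: 'f' (i=0, period=1)
emit factor 2: 'e' (i=1, period=1)
emit factor 3: 'd' (i=2, period=1)
emit factor 4: 'acedbdbcfcff' (i=3, period=12)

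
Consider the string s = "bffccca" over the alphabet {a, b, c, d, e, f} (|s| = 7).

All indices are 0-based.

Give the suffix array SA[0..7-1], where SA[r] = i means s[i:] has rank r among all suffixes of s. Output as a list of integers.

rank | idx | suffix
   0 |   6 | a
   1 |   0 | bffccca
   2 |   5 | ca
   3 |   4 | cca
   4 |   3 | ccca
   5 |   2 | fccca
   6 |   1 | ffccca

[6, 0, 5, 4, 3, 2, 1]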